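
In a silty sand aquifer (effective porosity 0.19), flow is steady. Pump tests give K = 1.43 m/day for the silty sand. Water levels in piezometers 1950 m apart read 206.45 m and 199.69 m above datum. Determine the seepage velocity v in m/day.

Hydraulic gradient i = (206.45 − 199.69) / 1950 = 6.76 / 1950 = 0.003467.
Darcy flux q = K · i = 1.430 × 0.003467 = 0.004957 m/day.
Seepage velocity v = q / n_e = 0.004957 / 0.19 = 0.02609 m/day.

0.0261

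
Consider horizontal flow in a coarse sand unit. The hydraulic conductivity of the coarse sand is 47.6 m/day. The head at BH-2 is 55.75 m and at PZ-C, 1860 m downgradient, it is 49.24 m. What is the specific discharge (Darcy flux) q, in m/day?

0.167

Hydraulic gradient i = (55.75 − 49.24) / 1860 = 6.51 / 1860 = 0.003500.
Specific discharge q = K · i = 47.60 × 0.003500 = 0.1666 m/day.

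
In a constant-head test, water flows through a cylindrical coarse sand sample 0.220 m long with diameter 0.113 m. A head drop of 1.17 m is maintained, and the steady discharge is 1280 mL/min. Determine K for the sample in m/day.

34.6

Cross-sectional area A = π·(d/2)² = π × (0.113/2)² = 0.01003 m².
Convert discharge: 1280 mL/min = 2.133e-05 m³/s.
Darcy's law rearranged: K = Q·L / (A·Δh) = 2.133e-05 × 0.220 / (0.01003 × 1.17) = 0.0004000 m/s = 34.56 m/day.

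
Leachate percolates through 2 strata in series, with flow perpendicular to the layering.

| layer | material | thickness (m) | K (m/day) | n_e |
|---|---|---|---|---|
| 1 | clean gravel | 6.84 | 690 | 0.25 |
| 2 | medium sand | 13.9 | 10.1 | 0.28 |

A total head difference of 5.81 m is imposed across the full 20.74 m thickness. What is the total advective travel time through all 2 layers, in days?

With flow normal to the layers, continuity requires the same specific discharge q through every layer.
Σ(b_i/K_i) = 6.84/690 + 13.9/10.1 = 1.386 d.
q = Δh / Σ(b_i/K_i) = 5.81 / 1.386 = 4.191 m/day.
In each layer the seepage velocity is v_i = q/n_i, so the layer transit time is t_i = b_i·n_i / q:
  layer 1 (clean gravel): t_1 = 6.84 × 0.25 / 4.191 = 0.4080 d
  layer 2 (medium sand): t_2 = 13.9 × 0.28 / 4.191 = 0.9286 d
Total t = Σ t_i = 1.337 days.

1.34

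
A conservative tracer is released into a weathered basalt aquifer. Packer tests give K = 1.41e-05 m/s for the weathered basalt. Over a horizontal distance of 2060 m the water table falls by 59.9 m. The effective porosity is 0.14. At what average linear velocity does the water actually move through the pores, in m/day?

0.253

Convert K: 1.41e-05 m/s × 86400 = 1.218 m/day.
Hydraulic gradient i = Δh / L = 59.9 / 2060 = 0.02908.
Darcy flux q = K · i = 1.218 × 0.02908 = 0.03542 m/day.
Seepage velocity v = q / n_e = 0.03542 / 0.14 = 0.2530 m/day.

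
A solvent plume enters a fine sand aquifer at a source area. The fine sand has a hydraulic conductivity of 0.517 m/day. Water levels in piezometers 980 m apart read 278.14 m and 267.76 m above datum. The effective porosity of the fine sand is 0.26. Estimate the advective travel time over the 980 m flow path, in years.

127

Hydraulic gradient i = (278.14 − 267.76) / 980 = 10.38 / 980 = 0.01059.
Darcy flux q = K · i = 0.5170 × 0.01059 = 0.005476 m/day.
Seepage velocity v = q / n_e = 0.005476 / 0.26 = 0.02106 m/day.
Travel time t = L / v = 980 / 0.02106 = 46530 days = 127.4 years.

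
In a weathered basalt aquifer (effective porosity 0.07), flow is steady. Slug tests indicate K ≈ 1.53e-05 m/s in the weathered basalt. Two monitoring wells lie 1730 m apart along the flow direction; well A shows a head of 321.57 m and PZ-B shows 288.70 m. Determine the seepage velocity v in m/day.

0.359

Convert K: 1.53e-05 m/s × 86400 = 1.322 m/day.
Hydraulic gradient i = (321.57 − 288.70) / 1730 = 32.87 / 1730 = 0.01900.
Darcy flux q = K · i = 1.322 × 0.01900 = 0.02512 m/day.
Seepage velocity v = q / n_e = 0.02512 / 0.07 = 0.3588 m/day.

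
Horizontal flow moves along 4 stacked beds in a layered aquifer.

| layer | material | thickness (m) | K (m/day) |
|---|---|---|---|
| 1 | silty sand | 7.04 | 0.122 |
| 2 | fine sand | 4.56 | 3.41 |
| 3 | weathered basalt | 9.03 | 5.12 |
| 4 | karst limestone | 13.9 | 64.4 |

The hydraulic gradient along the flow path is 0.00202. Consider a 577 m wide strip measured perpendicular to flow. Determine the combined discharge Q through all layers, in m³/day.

Flow is parallel to layering, so each bed carries its own Darcy discharge and the transmissivities add.
Σ(K_i·b_i) = 0.122×7.04 + 3.41×4.56 + 5.12×9.03 + 64.4×13.9 = 957.8 m²/day.
Hydraulic gradient i = 0.00202.
Q = Σ(K_i·b_i) · W · i = 957.8 × 577 × 0.002020 = 1116 m³/day.

1120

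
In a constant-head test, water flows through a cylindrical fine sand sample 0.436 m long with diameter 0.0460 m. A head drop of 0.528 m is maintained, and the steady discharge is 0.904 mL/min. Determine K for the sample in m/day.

Cross-sectional area A = π·(d/2)² = π × (0.0460/2)² = 0.001662 m².
Convert discharge: 0.904 mL/min = 1.507e-08 m³/s.
Darcy's law rearranged: K = Q·L / (A·Δh) = 1.507e-08 × 0.436 / (0.001662 × 0.528) = 7.486e-06 m/s = 0.6468 m/day.

0.647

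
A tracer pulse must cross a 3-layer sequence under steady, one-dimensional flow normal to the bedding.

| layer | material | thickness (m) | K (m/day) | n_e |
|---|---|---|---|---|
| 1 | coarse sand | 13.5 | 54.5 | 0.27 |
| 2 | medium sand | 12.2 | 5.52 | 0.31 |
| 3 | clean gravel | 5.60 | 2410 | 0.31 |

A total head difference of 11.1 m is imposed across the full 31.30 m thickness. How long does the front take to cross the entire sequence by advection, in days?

2.03

With flow normal to the layers, continuity requires the same specific discharge q through every layer.
Σ(b_i/K_i) = 13.5/54.5 + 12.2/5.52 + 5.60/2410 = 2.460 d.
q = Δh / Σ(b_i/K_i) = 11.1 / 2.460 = 4.512 m/day.
In each layer the seepage velocity is v_i = q/n_i, so the layer transit time is t_i = b_i·n_i / q:
  layer 1 (coarse sand): t_1 = 13.5 × 0.27 / 4.512 = 0.8079 d
  layer 2 (medium sand): t_2 = 12.2 × 0.31 / 4.512 = 0.8382 d
  layer 3 (clean gravel): t_3 = 5.60 × 0.31 / 4.512 = 0.3848 d
Total t = Σ t_i = 2.031 days.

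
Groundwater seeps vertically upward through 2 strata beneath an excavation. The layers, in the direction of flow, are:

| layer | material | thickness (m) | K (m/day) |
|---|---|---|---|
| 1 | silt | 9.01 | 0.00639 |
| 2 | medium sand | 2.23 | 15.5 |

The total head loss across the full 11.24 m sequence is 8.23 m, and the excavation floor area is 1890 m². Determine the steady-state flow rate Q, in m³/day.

11.0

Flow is perpendicular to layering, so the layers act in series and the equivalent K is the thickness-weighted harmonic mean.
Total thickness L = 9.01 + 2.23 = 11.24 m.
Σ(b_i/K_i) = 9.01/0.00639 + 2.23/15.5 = 1410 d.
K_eq = L / Σ(b_i/K_i) = 11.24 / 1410 = 0.007971 m/day.
Q = K_eq · A · (Δh/L) = 0.007971 × 1890 × (8.23/11.24) = 11.03 m³/day.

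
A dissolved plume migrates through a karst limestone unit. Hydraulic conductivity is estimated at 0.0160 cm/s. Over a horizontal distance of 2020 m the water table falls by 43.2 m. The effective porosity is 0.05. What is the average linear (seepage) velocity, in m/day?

5.91

Convert K: 0.0160 cm/s × 864 = 13.82 m/day.
Hydraulic gradient i = Δh / L = 43.2 / 2020 = 0.02139.
Darcy flux q = K · i = 13.82 × 0.02139 = 0.2956 m/day.
Seepage velocity v = q / n_e = 0.2956 / 0.05 = 5.913 m/day.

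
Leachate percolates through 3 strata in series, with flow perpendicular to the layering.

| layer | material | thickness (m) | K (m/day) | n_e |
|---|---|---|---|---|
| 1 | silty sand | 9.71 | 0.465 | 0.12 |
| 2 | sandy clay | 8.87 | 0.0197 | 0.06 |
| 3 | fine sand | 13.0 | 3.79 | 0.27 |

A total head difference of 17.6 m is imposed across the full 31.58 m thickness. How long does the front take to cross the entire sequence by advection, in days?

With flow normal to the layers, continuity requires the same specific discharge q through every layer.
Σ(b_i/K_i) = 9.71/0.465 + 8.87/0.0197 + 13.0/3.79 = 474.6 d.
q = Δh / Σ(b_i/K_i) = 17.6 / 474.6 = 0.03709 m/day.
In each layer the seepage velocity is v_i = q/n_i, so the layer transit time is t_i = b_i·n_i / q:
  layer 1 (silty sand): t_1 = 9.71 × 0.12 / 0.03709 = 31.42 d
  layer 2 (sandy clay): t_2 = 8.87 × 0.06 / 0.03709 = 14.35 d
  layer 3 (fine sand): t_3 = 13.0 × 0.27 / 0.03709 = 94.64 d
Total t = Σ t_i = 140.4 days.

140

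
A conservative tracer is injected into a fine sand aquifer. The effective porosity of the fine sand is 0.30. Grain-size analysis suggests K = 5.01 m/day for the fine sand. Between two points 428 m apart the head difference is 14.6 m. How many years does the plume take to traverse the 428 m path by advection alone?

Hydraulic gradient i = Δh / L = 14.6 / 428 = 0.03411.
Darcy flux q = K · i = 5.010 × 0.03411 = 0.1709 m/day.
Seepage velocity v = q / n_e = 0.1709 / 0.30 = 0.5697 m/day.
Travel time t = L / v = 428 / 0.5697 = 751.3 days = 2.057 years.

2.06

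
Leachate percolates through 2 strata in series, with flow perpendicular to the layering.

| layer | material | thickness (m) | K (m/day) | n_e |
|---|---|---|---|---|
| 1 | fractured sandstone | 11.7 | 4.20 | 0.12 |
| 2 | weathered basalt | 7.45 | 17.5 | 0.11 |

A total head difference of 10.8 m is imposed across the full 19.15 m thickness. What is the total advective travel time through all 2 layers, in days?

0.661

With flow normal to the layers, continuity requires the same specific discharge q through every layer.
Σ(b_i/K_i) = 11.7/4.20 + 7.45/17.5 = 3.211 d.
q = Δh / Σ(b_i/K_i) = 10.8 / 3.211 = 3.363 m/day.
In each layer the seepage velocity is v_i = q/n_i, so the layer transit time is t_i = b_i·n_i / q:
  layer 1 (fractured sandstone): t_1 = 11.7 × 0.12 / 3.363 = 0.4175 d
  layer 2 (weathered basalt): t_2 = 7.45 × 0.11 / 3.363 = 0.2437 d
Total t = Σ t_i = 0.6612 days.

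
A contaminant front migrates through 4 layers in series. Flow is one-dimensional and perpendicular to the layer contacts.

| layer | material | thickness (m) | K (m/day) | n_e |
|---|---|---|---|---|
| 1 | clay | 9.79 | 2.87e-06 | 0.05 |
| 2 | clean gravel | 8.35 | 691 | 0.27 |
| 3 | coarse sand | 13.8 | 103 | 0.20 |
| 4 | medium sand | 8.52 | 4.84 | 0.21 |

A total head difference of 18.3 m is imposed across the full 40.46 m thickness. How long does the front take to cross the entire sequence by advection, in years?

With flow normal to the layers, continuity requires the same specific discharge q through every layer.
Σ(b_i/K_i) = 9.79/2.87e-06 + 8.35/691 + 13.8/103 + 8.52/4.84 = 3.411e+06 d.
q = Δh / Σ(b_i/K_i) = 18.3 / 3.411e+06 = 5.365e-06 m/day.
In each layer the seepage velocity is v_i = q/n_i, so the layer transit time is t_i = b_i·n_i / q:
  layer 1 (clay): t_1 = 9.79 × 0.05 / 5.365e-06 = 91244 d
  layer 2 (clean gravel): t_2 = 8.35 × 0.27 / 5.365e-06 = 4.202e+05 d
  layer 3 (coarse sand): t_3 = 13.8 × 0.20 / 5.365e-06 = 5.145e+05 d
  layer 4 (medium sand): t_4 = 8.52 × 0.21 / 5.365e-06 = 3.335e+05 d
Total t = Σ t_i = 1.359e+06 days = 3722 years.

3720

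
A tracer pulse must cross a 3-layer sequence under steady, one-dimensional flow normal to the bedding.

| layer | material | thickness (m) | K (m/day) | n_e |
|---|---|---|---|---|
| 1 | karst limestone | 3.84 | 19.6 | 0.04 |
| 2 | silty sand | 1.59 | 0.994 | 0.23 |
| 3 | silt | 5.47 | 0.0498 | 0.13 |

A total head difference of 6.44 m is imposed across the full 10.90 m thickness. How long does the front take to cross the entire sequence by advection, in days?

21.3

With flow normal to the layers, continuity requires the same specific discharge q through every layer.
Σ(b_i/K_i) = 3.84/19.6 + 1.59/0.994 + 5.47/0.0498 = 111.6 d.
q = Δh / Σ(b_i/K_i) = 6.44 / 111.6 = 0.05769 m/day.
In each layer the seepage velocity is v_i = q/n_i, so the layer transit time is t_i = b_i·n_i / q:
  layer 1 (karst limestone): t_1 = 3.84 × 0.04 / 0.05769 = 2.663 d
  layer 2 (silty sand): t_2 = 1.59 × 0.23 / 0.05769 = 6.339 d
  layer 3 (silt): t_3 = 5.47 × 0.13 / 0.05769 = 12.33 d
Total t = Σ t_i = 21.33 days.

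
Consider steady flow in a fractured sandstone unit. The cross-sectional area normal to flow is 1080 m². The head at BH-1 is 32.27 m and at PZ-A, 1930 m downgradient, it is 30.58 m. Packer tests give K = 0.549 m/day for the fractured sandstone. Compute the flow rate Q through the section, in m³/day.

0.519

Hydraulic gradient i = (32.27 − 30.58) / 1930 = 1.69 / 1930 = 0.0008756.
Darcy's law: Q = K · A · i = 0.5490 × 1080 × 0.0008756 = 0.5192 m³/day.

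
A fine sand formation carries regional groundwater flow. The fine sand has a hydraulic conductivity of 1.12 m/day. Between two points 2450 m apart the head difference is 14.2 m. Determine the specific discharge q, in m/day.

0.00649

Hydraulic gradient i = Δh / L = 14.2 / 2450 = 0.005796.
Specific discharge q = K · i = 1.120 × 0.005796 = 0.006491 m/day.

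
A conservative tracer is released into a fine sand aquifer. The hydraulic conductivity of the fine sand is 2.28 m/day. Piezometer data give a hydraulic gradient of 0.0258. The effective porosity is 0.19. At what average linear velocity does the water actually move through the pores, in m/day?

0.310

Hydraulic gradient i = 0.0258.
Darcy flux q = K · i = 2.280 × 0.02580 = 0.05882 m/day.
Seepage velocity v = q / n_e = 0.05882 / 0.19 = 0.3096 m/day.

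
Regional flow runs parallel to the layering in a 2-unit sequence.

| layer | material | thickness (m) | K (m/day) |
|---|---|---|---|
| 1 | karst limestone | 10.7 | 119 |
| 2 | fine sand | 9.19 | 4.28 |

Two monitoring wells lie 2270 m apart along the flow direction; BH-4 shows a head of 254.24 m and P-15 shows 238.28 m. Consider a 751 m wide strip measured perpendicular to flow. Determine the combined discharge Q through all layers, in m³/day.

6930

Flow is parallel to layering, so each bed carries its own Darcy discharge and the transmissivities add.
Σ(K_i·b_i) = 119×10.7 + 4.28×9.19 = 1313 m²/day.
Hydraulic gradient i = (254.24 − 238.28) / 2270 = 15.96 / 2270 = 0.007031.
Q = Σ(K_i·b_i) · W · i = 1313 × 751 × 0.007031 = 6931 m³/day.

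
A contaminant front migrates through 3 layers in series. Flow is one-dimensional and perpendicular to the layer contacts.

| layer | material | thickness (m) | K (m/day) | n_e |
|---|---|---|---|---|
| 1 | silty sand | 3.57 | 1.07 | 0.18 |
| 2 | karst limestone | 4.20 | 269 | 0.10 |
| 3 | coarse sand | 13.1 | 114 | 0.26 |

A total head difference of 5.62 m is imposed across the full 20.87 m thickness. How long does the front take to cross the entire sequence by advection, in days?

With flow normal to the layers, continuity requires the same specific discharge q through every layer.
Σ(b_i/K_i) = 3.57/1.07 + 4.20/269 + 13.1/114 = 3.467 d.
q = Δh / Σ(b_i/K_i) = 5.62 / 3.467 = 1.621 m/day.
In each layer the seepage velocity is v_i = q/n_i, so the layer transit time is t_i = b_i·n_i / q:
  layer 1 (silty sand): t_1 = 3.57 × 0.18 / 1.621 = 0.3964 d
  layer 2 (karst limestone): t_2 = 4.20 × 0.10 / 1.621 = 0.2591 d
  layer 3 (coarse sand): t_3 = 13.1 × 0.26 / 1.621 = 2.101 d
Total t = Σ t_i = 2.757 days.

2.76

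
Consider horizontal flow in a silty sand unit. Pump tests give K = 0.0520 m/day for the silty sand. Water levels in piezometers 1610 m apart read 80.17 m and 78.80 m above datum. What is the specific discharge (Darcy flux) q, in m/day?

Hydraulic gradient i = (80.17 − 78.80) / 1610 = 1.37 / 1610 = 0.0008509.
Specific discharge q = K · i = 0.05200 × 0.0008509 = 4.425e-05 m/day.

4.42e-05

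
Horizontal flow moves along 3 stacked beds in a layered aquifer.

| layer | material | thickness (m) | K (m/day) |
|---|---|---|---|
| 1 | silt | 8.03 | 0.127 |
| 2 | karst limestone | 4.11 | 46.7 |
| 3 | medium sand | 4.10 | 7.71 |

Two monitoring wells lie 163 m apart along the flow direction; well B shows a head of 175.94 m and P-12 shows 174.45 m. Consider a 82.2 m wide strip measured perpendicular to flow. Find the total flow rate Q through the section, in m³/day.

Flow is parallel to layering, so each bed carries its own Darcy discharge and the transmissivities add.
Σ(K_i·b_i) = 0.127×8.03 + 46.7×4.11 + 7.71×4.10 = 224.6 m²/day.
Hydraulic gradient i = (175.94 − 174.45) / 163 = 1.49 / 163 = 0.009141.
Q = Σ(K_i·b_i) · W · i = 224.6 × 82.2 × 0.009141 = 168.7 m³/day.

169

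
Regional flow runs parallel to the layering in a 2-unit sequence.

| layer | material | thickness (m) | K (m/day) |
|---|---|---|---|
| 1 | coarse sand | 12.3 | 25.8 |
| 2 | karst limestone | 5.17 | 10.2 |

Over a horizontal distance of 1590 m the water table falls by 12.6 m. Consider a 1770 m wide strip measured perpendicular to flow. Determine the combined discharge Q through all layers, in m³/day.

5190

Flow is parallel to layering, so each bed carries its own Darcy discharge and the transmissivities add.
Σ(K_i·b_i) = 25.8×12.3 + 10.2×5.17 = 370.1 m²/day.
Hydraulic gradient i = Δh / L = 12.6 / 1590 = 0.007925.
Q = Σ(K_i·b_i) · W · i = 370.1 × 1770 × 0.007925 = 5191 m³/day.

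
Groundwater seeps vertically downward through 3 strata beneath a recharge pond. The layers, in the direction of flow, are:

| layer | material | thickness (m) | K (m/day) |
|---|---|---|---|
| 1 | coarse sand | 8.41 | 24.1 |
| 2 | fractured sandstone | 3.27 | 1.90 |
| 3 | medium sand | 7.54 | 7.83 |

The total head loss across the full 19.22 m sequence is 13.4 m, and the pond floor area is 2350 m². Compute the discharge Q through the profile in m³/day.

10400

Flow is perpendicular to layering, so the layers act in series and the equivalent K is the thickness-weighted harmonic mean.
Total thickness L = 8.41 + 3.27 + 7.54 = 19.22 m.
Σ(b_i/K_i) = 8.41/24.1 + 3.27/1.90 + 7.54/7.83 = 3.033 d.
K_eq = L / Σ(b_i/K_i) = 19.22 / 3.033 = 6.337 m/day.
Q = K_eq · A · (Δh/L) = 6.337 × 2350 × (13.4/19.22) = 10383 m³/day.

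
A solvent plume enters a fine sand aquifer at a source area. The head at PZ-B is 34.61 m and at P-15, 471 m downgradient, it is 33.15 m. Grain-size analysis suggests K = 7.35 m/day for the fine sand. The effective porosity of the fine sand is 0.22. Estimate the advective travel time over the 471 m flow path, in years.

Hydraulic gradient i = (34.61 − 33.15) / 471 = 1.46 / 471 = 0.003100.
Darcy flux q = K · i = 7.350 × 0.003100 = 0.02278 m/day.
Seepage velocity v = q / n_e = 0.02278 / 0.22 = 0.1036 m/day.
Travel time t = L / v = 471 / 0.1036 = 4548 days = 12.45 years.

12.5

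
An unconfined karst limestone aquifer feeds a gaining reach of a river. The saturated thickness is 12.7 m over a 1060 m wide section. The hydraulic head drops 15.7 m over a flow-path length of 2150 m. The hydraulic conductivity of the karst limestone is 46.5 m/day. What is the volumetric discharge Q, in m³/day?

Cross-sectional area A = 1060 × 12.7 = 13462 m².
Hydraulic gradient i = Δh / L = 15.7 / 2150 = 0.007302.
Darcy's law: Q = K · A · i = 46.50 × 13462 × 0.007302 = 4571 m³/day.

4570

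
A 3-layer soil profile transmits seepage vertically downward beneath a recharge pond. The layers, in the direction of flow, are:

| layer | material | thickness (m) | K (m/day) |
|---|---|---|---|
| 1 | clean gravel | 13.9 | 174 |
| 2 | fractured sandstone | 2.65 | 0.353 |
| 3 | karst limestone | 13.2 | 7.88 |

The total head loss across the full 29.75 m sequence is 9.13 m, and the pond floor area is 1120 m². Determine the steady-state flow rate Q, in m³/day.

Flow is perpendicular to layering, so the layers act in series and the equivalent K is the thickness-weighted harmonic mean.
Total thickness L = 13.9 + 2.65 + 13.2 = 29.75 m.
Σ(b_i/K_i) = 13.9/174 + 2.65/0.353 + 13.2/7.88 = 9.262 d.
K_eq = L / Σ(b_i/K_i) = 29.75 / 9.262 = 3.212 m/day.
Q = K_eq · A · (Δh/L) = 3.212 × 1120 × (9.13/29.75) = 1104 m³/day.

1100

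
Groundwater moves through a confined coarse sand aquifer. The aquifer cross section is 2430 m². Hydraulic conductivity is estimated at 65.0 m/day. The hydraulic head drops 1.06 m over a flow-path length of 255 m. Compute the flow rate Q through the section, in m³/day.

657

Hydraulic gradient i = Δh / L = 1.06 / 255 = 0.004157.
Darcy's law: Q = K · A · i = 65.00 × 2430 × 0.004157 = 656.6 m³/day.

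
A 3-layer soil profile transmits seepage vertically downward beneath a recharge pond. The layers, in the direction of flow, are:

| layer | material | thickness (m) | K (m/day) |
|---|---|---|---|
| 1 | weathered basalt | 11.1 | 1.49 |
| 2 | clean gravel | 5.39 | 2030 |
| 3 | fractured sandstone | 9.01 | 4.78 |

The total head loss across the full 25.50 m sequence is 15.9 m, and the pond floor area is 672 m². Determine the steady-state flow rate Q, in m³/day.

Flow is perpendicular to layering, so the layers act in series and the equivalent K is the thickness-weighted harmonic mean.
Total thickness L = 11.1 + 5.39 + 9.01 = 25.50 m.
Σ(b_i/K_i) = 11.1/1.49 + 5.39/2030 + 9.01/4.78 = 9.337 d.
K_eq = L / Σ(b_i/K_i) = 25.50 / 9.337 = 2.731 m/day.
Q = K_eq · A · (Δh/L) = 2.731 × 672 × (15.9/25.50) = 1144 m³/day.

1140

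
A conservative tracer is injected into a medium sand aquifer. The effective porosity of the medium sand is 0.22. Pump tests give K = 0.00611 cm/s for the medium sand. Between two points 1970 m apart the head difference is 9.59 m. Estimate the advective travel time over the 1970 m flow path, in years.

46.2

Convert K: 0.00611 cm/s × 864 = 5.279 m/day.
Hydraulic gradient i = Δh / L = 9.59 / 1970 = 0.004868.
Darcy flux q = K · i = 5.279 × 0.004868 = 0.02570 m/day.
Seepage velocity v = q / n_e = 0.02570 / 0.22 = 0.1168 m/day.
Travel time t = L / v = 1970 / 0.1168 = 16865 days = 46.17 years.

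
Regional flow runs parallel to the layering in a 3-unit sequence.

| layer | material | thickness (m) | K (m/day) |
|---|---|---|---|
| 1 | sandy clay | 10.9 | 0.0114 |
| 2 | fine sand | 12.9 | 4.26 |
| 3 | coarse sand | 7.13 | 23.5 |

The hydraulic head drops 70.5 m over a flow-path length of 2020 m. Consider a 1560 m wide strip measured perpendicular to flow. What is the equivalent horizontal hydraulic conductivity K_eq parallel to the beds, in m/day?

7.20

Flow is parallel to layering, so each bed carries its own Darcy discharge and the transmissivities add.
Σ(K_i·b_i) = 0.0114×10.9 + 4.26×12.9 + 23.5×7.13 = 222.6 m²/day.
Total thickness b = 30.93 m, so K_eq = Σ(K_i·b_i)/b = 7.198 m/day.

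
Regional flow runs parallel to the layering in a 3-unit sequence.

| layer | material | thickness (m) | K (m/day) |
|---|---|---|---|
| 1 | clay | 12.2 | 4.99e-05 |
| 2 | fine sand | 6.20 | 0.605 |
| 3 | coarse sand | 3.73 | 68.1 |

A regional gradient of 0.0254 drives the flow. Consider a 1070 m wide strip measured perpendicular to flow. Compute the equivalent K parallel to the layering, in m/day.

Flow is parallel to layering, so each bed carries its own Darcy discharge and the transmissivities add.
Σ(K_i·b_i) = 4.99e-05×12.2 + 0.605×6.20 + 68.1×3.73 = 257.8 m²/day.
Total thickness b = 22.13 m, so K_eq = Σ(K_i·b_i)/b = 11.65 m/day.

11.6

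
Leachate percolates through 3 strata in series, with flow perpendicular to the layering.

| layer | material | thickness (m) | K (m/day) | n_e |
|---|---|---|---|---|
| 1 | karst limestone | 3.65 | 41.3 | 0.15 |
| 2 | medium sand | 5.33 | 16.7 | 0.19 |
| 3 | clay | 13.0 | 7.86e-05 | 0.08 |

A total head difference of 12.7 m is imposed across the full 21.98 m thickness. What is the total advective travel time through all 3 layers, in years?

92.7

With flow normal to the layers, continuity requires the same specific discharge q through every layer.
Σ(b_i/K_i) = 3.65/41.3 + 5.33/16.7 + 13.0/7.86e-05 = 1.654e+05 d.
q = Δh / Σ(b_i/K_i) = 12.7 / 1.654e+05 = 7.679e-05 m/day.
In each layer the seepage velocity is v_i = q/n_i, so the layer transit time is t_i = b_i·n_i / q:
  layer 1 (karst limestone): t_1 = 3.65 × 0.15 / 7.679e-05 = 7130 d
  layer 2 (medium sand): t_2 = 5.33 × 0.19 / 7.679e-05 = 13189 d
  layer 3 (clay): t_3 = 13.0 × 0.08 / 7.679e-05 = 13544 d
Total t = Σ t_i = 33863 days = 92.71 years.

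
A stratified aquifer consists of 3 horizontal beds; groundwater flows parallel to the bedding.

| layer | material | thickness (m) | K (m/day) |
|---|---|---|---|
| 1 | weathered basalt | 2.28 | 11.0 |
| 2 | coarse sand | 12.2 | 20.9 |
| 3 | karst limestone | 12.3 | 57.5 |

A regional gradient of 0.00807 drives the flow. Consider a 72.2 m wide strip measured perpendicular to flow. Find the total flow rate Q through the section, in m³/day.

Flow is parallel to layering, so each bed carries its own Darcy discharge and the transmissivities add.
Σ(K_i·b_i) = 11.0×2.28 + 20.9×12.2 + 57.5×12.3 = 987.3 m²/day.
Hydraulic gradient i = 0.00807.
Q = Σ(K_i·b_i) · W · i = 987.3 × 72.2 × 0.008070 = 575.3 m³/day.

575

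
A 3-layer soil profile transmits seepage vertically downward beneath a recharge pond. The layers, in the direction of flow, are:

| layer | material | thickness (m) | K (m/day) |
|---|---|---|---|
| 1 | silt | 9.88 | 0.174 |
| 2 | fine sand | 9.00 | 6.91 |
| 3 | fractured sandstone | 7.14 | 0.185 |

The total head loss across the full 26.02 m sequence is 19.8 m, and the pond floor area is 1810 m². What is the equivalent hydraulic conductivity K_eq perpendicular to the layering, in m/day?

0.269

Flow is perpendicular to layering, so the layers act in series and the equivalent K is the thickness-weighted harmonic mean.
Total thickness L = 9.88 + 9.00 + 7.14 = 26.02 m.
Σ(b_i/K_i) = 9.88/0.174 + 9.00/6.91 + 7.14/0.185 = 96.68 d.
K_eq = L / Σ(b_i/K_i) = 26.02 / 96.68 = 0.2691 m/day.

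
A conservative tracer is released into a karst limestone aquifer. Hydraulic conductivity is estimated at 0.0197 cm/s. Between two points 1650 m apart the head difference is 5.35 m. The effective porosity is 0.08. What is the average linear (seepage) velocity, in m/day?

0.690

Convert K: 0.0197 cm/s × 864 = 17.02 m/day.
Hydraulic gradient i = Δh / L = 5.35 / 1650 = 0.003242.
Darcy flux q = K · i = 17.02 × 0.003242 = 0.05519 m/day.
Seepage velocity v = q / n_e = 0.05519 / 0.08 = 0.6899 m/day.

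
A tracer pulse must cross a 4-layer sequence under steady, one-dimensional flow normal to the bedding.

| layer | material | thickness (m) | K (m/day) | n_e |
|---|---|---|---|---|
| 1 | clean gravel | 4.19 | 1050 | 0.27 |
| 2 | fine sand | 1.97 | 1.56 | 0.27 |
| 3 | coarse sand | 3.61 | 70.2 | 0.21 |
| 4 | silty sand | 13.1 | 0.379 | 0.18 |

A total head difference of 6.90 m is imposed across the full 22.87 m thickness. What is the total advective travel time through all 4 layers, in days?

24.9

With flow normal to the layers, continuity requires the same specific discharge q through every layer.
Σ(b_i/K_i) = 4.19/1050 + 1.97/1.56 + 3.61/70.2 + 13.1/0.379 = 35.88 d.
q = Δh / Σ(b_i/K_i) = 6.90 / 35.88 = 0.1923 m/day.
In each layer the seepage velocity is v_i = q/n_i, so the layer transit time is t_i = b_i·n_i / q:
  layer 1 (clean gravel): t_1 = 4.19 × 0.27 / 0.1923 = 5.883 d
  layer 2 (fine sand): t_2 = 1.97 × 0.27 / 0.1923 = 2.766 d
  layer 3 (coarse sand): t_3 = 3.61 × 0.21 / 0.1923 = 3.942 d
  layer 4 (silty sand): t_4 = 13.1 × 0.18 / 0.1923 = 12.26 d
Total t = Σ t_i = 24.85 days.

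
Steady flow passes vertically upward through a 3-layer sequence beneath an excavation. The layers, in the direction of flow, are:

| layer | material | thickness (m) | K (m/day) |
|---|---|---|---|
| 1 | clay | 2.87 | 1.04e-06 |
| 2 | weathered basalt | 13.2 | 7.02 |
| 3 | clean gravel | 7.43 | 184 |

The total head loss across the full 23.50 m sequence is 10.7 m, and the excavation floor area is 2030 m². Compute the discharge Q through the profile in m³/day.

Flow is perpendicular to layering, so the layers act in series and the equivalent K is the thickness-weighted harmonic mean.
Total thickness L = 2.87 + 13.2 + 7.43 = 23.50 m.
Σ(b_i/K_i) = 2.87/1.04e-06 + 13.2/7.02 + 7.43/184 = 2.760e+06 d.
K_eq = L / Σ(b_i/K_i) = 23.50 / 2.760e+06 = 8.516e-06 m/day.
Q = K_eq · A · (Δh/L) = 8.516e-06 × 2030 × (10.7/23.50) = 0.007871 m³/day.

0.00787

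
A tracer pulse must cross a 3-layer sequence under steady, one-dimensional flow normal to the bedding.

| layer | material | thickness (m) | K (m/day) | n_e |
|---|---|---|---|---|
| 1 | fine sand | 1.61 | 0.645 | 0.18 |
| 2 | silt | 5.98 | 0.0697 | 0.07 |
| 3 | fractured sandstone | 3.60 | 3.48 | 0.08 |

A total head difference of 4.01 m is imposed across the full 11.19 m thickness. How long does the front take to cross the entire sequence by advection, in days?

With flow normal to the layers, continuity requires the same specific discharge q through every layer.
Σ(b_i/K_i) = 1.61/0.645 + 5.98/0.0697 + 3.60/3.48 = 89.33 d.
q = Δh / Σ(b_i/K_i) = 4.01 / 89.33 = 0.04489 m/day.
In each layer the seepage velocity is v_i = q/n_i, so the layer transit time is t_i = b_i·n_i / q:
  layer 1 (fine sand): t_1 = 1.61 × 0.18 / 0.04489 = 6.456 d
  layer 2 (silt): t_2 = 5.98 × 0.07 / 0.04489 = 9.325 d
  layer 3 (fractured sandstone): t_3 = 3.60 × 0.08 / 0.04489 = 6.415 d
Total t = Σ t_i = 22.20 days.

22.2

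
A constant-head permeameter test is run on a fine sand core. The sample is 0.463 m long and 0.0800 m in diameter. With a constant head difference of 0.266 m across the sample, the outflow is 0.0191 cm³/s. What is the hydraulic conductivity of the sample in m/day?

0.571

Cross-sectional area A = π·(d/2)² = π × (0.0800/2)² = 0.005027 m².
Convert discharge: 0.0191 cm³/s = 1.910e-08 m³/s.
Darcy's law rearranged: K = Q·L / (A·Δh) = 1.910e-08 × 0.463 / (0.005027 × 0.266) = 6.614e-06 m/s = 0.5714 m/day.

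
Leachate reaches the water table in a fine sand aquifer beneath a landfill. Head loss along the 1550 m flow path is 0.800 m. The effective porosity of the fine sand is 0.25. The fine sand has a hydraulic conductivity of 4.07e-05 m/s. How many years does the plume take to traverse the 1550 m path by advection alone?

Convert K: 4.07e-05 m/s × 86400 = 3.516 m/day.
Hydraulic gradient i = Δh / L = 0.800 / 1550 = 0.0005161.
Darcy flux q = K · i = 3.516 × 0.0005161 = 0.001815 m/day.
Seepage velocity v = q / n_e = 0.001815 / 0.25 = 0.007260 m/day.
Travel time t = L / v = 1550 / 0.007260 = 2.135e+05 days = 584.5 years.

585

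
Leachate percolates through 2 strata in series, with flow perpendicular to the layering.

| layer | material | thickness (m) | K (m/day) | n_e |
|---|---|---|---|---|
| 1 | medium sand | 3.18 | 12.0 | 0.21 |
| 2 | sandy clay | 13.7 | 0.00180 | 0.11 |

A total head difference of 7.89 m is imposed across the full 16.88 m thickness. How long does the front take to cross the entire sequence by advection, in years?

5.74

With flow normal to the layers, continuity requires the same specific discharge q through every layer.
Σ(b_i/K_i) = 3.18/12.0 + 13.7/0.00180 = 7611 d.
q = Δh / Σ(b_i/K_i) = 7.89 / 7611 = 0.001037 m/day.
In each layer the seepage velocity is v_i = q/n_i, so the layer transit time is t_i = b_i·n_i / q:
  layer 1 (medium sand): t_1 = 3.18 × 0.21 / 0.001037 = 644.2 d
  layer 2 (sandy clay): t_2 = 13.7 × 0.11 / 0.001037 = 1454 d
Total t = Σ t_i = 2098 days = 5.744 years.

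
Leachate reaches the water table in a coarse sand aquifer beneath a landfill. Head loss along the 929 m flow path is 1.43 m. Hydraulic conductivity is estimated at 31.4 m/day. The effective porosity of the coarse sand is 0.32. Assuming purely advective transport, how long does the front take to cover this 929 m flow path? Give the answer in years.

16.8

Hydraulic gradient i = Δh / L = 1.43 / 929 = 0.001539.
Darcy flux q = K · i = 31.40 × 0.001539 = 0.04833 m/day.
Seepage velocity v = q / n_e = 0.04833 / 0.32 = 0.1510 m/day.
Travel time t = L / v = 929 / 0.1510 = 6151 days = 16.84 years.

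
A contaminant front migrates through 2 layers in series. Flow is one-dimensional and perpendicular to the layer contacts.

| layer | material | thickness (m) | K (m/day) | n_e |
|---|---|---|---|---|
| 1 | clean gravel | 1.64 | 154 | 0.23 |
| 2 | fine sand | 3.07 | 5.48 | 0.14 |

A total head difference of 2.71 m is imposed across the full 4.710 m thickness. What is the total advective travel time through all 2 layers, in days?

With flow normal to the layers, continuity requires the same specific discharge q through every layer.
Σ(b_i/K_i) = 1.64/154 + 3.07/5.48 = 0.5709 d.
q = Δh / Σ(b_i/K_i) = 2.71 / 0.5709 = 4.747 m/day.
In each layer the seepage velocity is v_i = q/n_i, so the layer transit time is t_i = b_i·n_i / q:
  layer 1 (clean gravel): t_1 = 1.64 × 0.23 / 4.747 = 0.07946 d
  layer 2 (fine sand): t_2 = 3.07 × 0.14 / 4.747 = 0.09054 d
Total t = Σ t_i = 0.1700 days.

0.170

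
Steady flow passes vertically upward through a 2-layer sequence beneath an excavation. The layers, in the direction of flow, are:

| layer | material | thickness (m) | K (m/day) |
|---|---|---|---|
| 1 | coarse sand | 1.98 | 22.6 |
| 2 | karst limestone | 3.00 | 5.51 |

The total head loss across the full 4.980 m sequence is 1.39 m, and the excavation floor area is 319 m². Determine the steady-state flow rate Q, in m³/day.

702

Flow is perpendicular to layering, so the layers act in series and the equivalent K is the thickness-weighted harmonic mean.
Total thickness L = 1.98 + 3.00 = 4.980 m.
Σ(b_i/K_i) = 1.98/22.6 + 3.00/5.51 = 0.6321 d.
K_eq = L / Σ(b_i/K_i) = 4.980 / 0.6321 = 7.879 m/day.
Q = K_eq · A · (Δh/L) = 7.879 × 319 × (1.39/4.980) = 701.5 m³/day.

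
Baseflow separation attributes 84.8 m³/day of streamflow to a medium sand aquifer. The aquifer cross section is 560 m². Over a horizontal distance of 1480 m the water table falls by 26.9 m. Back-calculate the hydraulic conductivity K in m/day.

Hydraulic gradient i = Δh / L = 26.9 / 1480 = 0.01818.
From Q = K·A·i, K = Q / (A·i) = 84.8 / (560.0 × 0.01818) = 8.331 m/day.

8.33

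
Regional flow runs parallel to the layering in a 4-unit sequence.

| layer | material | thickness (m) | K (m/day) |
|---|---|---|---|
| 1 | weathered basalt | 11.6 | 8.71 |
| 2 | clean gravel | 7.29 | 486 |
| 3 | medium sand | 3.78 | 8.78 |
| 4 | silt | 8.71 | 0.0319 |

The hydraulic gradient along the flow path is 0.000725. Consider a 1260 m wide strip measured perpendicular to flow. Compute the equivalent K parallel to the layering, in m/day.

117

Flow is parallel to layering, so each bed carries its own Darcy discharge and the transmissivities add.
Σ(K_i·b_i) = 8.71×11.6 + 486×7.29 + 8.78×3.78 + 0.0319×8.71 = 3677 m²/day.
Total thickness b = 31.38 m, so K_eq = Σ(K_i·b_i)/b = 117.2 m/day.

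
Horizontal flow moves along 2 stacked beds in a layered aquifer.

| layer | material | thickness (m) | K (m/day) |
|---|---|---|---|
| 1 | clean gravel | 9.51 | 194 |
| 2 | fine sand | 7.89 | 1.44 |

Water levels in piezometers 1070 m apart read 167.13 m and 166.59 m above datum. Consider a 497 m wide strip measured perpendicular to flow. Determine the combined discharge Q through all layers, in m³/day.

466

Flow is parallel to layering, so each bed carries its own Darcy discharge and the transmissivities add.
Σ(K_i·b_i) = 194×9.51 + 1.44×7.89 = 1856 m²/day.
Hydraulic gradient i = (167.13 − 166.59) / 1070 = 0.54 / 1070 = 0.0005047.
Q = Σ(K_i·b_i) · W · i = 1856 × 497 × 0.0005047 = 465.6 m³/day.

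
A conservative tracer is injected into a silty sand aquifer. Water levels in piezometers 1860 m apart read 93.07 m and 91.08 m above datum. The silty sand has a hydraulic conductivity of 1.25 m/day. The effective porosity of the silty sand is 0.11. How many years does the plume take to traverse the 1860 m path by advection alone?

Hydraulic gradient i = (93.07 − 91.08) / 1860 = 1.99 / 1860 = 0.001070.
Darcy flux q = K · i = 1.250 × 0.001070 = 0.001337 m/day.
Seepage velocity v = q / n_e = 0.001337 / 0.11 = 0.01216 m/day.
Travel time t = L / v = 1860 / 0.01216 = 1.530e+05 days = 418.9 years.

419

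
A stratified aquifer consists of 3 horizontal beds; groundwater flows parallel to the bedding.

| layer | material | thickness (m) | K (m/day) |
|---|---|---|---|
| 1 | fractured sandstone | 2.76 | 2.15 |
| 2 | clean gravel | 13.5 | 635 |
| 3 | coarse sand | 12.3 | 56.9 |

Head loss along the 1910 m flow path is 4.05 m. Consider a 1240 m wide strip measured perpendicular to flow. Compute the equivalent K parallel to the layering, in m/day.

Flow is parallel to layering, so each bed carries its own Darcy discharge and the transmissivities add.
Σ(K_i·b_i) = 2.15×2.76 + 635×13.5 + 56.9×12.3 = 9278 m²/day.
Total thickness b = 28.56 m, so K_eq = Σ(K_i·b_i)/b = 324.9 m/day.

325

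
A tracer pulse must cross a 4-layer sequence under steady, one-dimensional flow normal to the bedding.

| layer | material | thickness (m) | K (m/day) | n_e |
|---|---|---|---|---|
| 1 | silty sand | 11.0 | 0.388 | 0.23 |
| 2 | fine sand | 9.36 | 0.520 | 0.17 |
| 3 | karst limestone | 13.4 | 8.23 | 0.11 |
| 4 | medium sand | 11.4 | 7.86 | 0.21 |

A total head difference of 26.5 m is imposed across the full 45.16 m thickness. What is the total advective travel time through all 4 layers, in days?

14.9

With flow normal to the layers, continuity requires the same specific discharge q through every layer.
Σ(b_i/K_i) = 11.0/0.388 + 9.36/0.520 + 13.4/8.23 + 11.4/7.86 = 49.43 d.
q = Δh / Σ(b_i/K_i) = 26.5 / 49.43 = 0.5361 m/day.
In each layer the seepage velocity is v_i = q/n_i, so the layer transit time is t_i = b_i·n_i / q:
  layer 1 (silty sand): t_1 = 11.0 × 0.23 / 0.5361 = 4.719 d
  layer 2 (fine sand): t_2 = 9.36 × 0.17 / 0.5361 = 2.968 d
  layer 3 (karst limestone): t_3 = 13.4 × 0.11 / 0.5361 = 2.749 d
  layer 4 (medium sand): t_4 = 11.4 × 0.21 / 0.5361 = 4.465 d
Total t = Σ t_i = 14.90 days.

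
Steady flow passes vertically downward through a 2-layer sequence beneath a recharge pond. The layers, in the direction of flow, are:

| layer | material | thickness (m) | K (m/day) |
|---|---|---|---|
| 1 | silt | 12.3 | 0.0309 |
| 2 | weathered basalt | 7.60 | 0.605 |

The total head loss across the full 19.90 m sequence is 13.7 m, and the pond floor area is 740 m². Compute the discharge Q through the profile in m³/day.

Flow is perpendicular to layering, so the layers act in series and the equivalent K is the thickness-weighted harmonic mean.
Total thickness L = 12.3 + 7.60 = 19.90 m.
Σ(b_i/K_i) = 12.3/0.0309 + 7.60/0.605 = 410.6 d.
K_eq = L / Σ(b_i/K_i) = 19.90 / 410.6 = 0.04846 m/day.
Q = K_eq · A · (Δh/L) = 0.04846 × 740 × (13.7/19.90) = 24.69 m³/day.

24.7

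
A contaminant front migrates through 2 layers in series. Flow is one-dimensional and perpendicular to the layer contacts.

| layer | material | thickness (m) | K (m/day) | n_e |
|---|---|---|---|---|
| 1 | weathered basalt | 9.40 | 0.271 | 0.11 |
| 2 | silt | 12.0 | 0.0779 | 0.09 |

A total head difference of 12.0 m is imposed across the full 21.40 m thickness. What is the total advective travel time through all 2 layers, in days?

33.2

With flow normal to the layers, continuity requires the same specific discharge q through every layer.
Σ(b_i/K_i) = 9.40/0.271 + 12.0/0.0779 = 188.7 d.
q = Δh / Σ(b_i/K_i) = 12.0 / 188.7 = 0.06358 m/day.
In each layer the seepage velocity is v_i = q/n_i, so the layer transit time is t_i = b_i·n_i / q:
  layer 1 (weathered basalt): t_1 = 9.40 × 0.11 / 0.06358 = 16.26 d
  layer 2 (silt): t_2 = 12.0 × 0.09 / 0.06358 = 16.99 d
Total t = Σ t_i = 33.25 days.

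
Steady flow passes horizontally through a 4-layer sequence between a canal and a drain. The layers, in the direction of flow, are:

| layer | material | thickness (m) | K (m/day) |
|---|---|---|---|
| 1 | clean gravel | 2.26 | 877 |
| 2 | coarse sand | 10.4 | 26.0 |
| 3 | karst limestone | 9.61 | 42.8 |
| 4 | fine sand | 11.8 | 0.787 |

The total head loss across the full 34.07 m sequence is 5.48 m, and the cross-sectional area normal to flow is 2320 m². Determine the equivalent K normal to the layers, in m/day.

2.18

Flow is perpendicular to layering, so the layers act in series and the equivalent K is the thickness-weighted harmonic mean.
Total thickness L = 2.26 + 10.4 + 9.61 + 11.8 = 34.07 m.
Σ(b_i/K_i) = 2.26/877 + 10.4/26.0 + 9.61/42.8 + 11.8/0.787 = 15.62 d.
K_eq = L / Σ(b_i/K_i) = 34.07 / 15.62 = 2.181 m/day.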